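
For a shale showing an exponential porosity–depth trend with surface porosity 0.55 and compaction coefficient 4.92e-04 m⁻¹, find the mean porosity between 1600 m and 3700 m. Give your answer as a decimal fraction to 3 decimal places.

Working in km (1 km = 1000 m; β in km⁻¹ = β in m⁻¹ × 1000):
⟨φ⟩ = (1/(z₂−z₁)) ∫ φ₀ e^(−βz) dz = φ₀·(e^(−β·z₁) − e^(−β·z₂)) / (β·(z₂−z₁))
e^(−0.492×1.6) = 0.4551; e^(−0.492×3.7) = 0.1620
⟨φ⟩ = 0.55 × (0.4551 − 0.1620) / (0.492 × 2.1) = 0.55 × 0.2837 = 0.1561

0.156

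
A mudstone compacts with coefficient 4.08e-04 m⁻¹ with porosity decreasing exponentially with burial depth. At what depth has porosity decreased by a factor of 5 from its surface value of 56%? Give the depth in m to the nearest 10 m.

Working in km (1 km = 1000 m; c in km⁻¹ = c in m⁻¹ × 1000):
n/n₀ = 1/5 ⇒ exp(−c·z) = 1/5 ⇒ z = ln(5) / c
z = 1.6094 / 0.408 = 3.945 km

3940 m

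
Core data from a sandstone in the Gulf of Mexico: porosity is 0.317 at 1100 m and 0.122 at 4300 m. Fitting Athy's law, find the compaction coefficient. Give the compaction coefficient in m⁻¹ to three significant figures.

0.000298 m⁻¹

Working in km (1 km = 1000 m; β in km⁻¹ = β in m⁻¹ × 1000):
Athy: φ(d) = φ₀ e^(−βd) ⇒ φ₁/φ₂ = e^{β(d₂−d₁)} ⇒ β = ln(φ₁/φ₂)/(d₂−d₁)
β = ln(0.317/0.122) / (4.3 − 1.1) = ln(2.598) / 3.2 = 0.9549 / 3.2 = 0.2984 km⁻¹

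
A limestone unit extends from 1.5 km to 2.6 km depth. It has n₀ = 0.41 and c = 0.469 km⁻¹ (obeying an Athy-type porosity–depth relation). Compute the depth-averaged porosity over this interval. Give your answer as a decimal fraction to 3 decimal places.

⟨n⟩ = (1/(z₂−z₁)) ∫ n₀ e^(−cz) dz = n₀·(e^(−c·z₁) − e^(−c·z₂)) / (c·(z₂−z₁))
e^(−0.469×1.5) = 0.4949; e^(−0.469×2.6) = 0.2954
⟨n⟩ = 0.41 × (0.4949 − 0.2954) / (0.469 × 1.1) = 0.41 × 0.3866 = 0.1585

0.159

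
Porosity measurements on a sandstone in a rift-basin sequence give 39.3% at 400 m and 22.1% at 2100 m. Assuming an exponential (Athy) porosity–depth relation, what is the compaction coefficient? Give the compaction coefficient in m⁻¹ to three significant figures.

0.000339 m⁻¹

Working in km (1 km = 1000 m; c in km⁻¹ = c in m⁻¹ × 1000):
Athy: φ(Z) = φ₀ e^(−cZ) ⇒ φ₁/φ₂ = e^{c(Z₂−Z₁)} ⇒ c = ln(φ₁/φ₂)/(Z₂−Z₁)
c = ln(0.393/0.221) / (2.1 − 0.4) = ln(1.778) / 1.7 = 0.5756 / 1.7 = 0.3386 km⁻¹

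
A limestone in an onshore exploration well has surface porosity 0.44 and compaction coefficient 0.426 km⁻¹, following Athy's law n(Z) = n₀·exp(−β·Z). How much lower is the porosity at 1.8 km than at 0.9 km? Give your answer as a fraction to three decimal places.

0.095

n(0.9) = 0.44·e^(−0.426×0.9) = 0.2999
n(1.8) = 0.44·e^(−0.426×1.8) = 0.2044
Δn = 0.2999 − 0.2044 = 0.0955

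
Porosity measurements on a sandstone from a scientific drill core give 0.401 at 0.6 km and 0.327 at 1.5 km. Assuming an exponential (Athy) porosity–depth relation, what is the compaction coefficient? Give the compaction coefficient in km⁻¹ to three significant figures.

0.227 km⁻¹

Athy: phi(Z) = phi₀ e^(−kZ) ⇒ phi₁/phi₂ = e^{k(Z₂−Z₁)} ⇒ k = ln(phi₁/phi₂)/(Z₂−Z₁)
k = ln(0.401/0.327) / (1.5 − 0.6) = ln(1.226) / 0.9 = 0.2040 / 0.9 = 0.2267 km⁻¹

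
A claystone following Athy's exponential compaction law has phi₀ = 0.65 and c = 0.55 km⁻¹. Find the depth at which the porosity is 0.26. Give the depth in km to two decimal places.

Invert Athy's law: z = ln(phi₀/phi) / c
z = ln(0.65/0.26) / 0.55 = ln(2.5) / 0.55 = 0.9163 / 0.55 = 1.666 km

1.67 km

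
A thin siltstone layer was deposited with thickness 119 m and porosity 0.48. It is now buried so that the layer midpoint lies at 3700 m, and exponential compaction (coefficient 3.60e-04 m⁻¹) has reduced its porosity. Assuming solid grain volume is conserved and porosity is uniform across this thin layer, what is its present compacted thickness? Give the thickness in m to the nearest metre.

71 m

Working in km (1 km = 1000 m; β in km⁻¹ = β in m⁻¹ × 1000):
Porosity at 3.7 km: n = 0.48·exp(−0.36×3.7) = 0.1267
Solid-volume conservation: h(1−n) = h₀(1−n₀) ⇒ h = h₀·(1−n₀)/(1−n)
h = 0.119 × (1 − 0.48)/(1 − 0.1267) = 0.119 × 0.5954 = 0.0709 km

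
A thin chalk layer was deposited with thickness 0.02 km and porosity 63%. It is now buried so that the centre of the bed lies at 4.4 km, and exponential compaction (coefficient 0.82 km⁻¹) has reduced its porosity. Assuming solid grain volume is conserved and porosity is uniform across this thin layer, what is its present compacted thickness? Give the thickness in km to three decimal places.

Porosity at 4.4 km: n = 0.63·exp(−0.82×4.4) = 0.0171
Solid-volume conservation: h(1−n) = h₀(1−n₀) ⇒ h = h₀·(1−n₀)/(1−n)
h = 0.02 × (1 − 0.63)/(1 − 0.0171) = 0.02 × 0.3764 = 0.0075 km

0.008 km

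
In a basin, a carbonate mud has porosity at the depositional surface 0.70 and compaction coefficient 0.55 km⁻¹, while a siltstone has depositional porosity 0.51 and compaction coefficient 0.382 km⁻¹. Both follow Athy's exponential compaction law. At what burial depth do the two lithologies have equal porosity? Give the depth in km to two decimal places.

Set phi₀ₐ e^(−kₐd) = phi₀ᵦ e^(−kᵦd) ⇒ ln(phi₀ₐ/phi₀ᵦ) = (kₐ − kᵦ)·d
d = ln(0.7/0.51) / (0.55 − 0.382) = 0.3167 / 0.168 = 1.885 km

1.88 km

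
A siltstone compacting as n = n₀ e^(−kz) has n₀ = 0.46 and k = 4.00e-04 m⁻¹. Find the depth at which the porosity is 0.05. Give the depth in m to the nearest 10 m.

Working in km (1 km = 1000 m; k in km⁻¹ = k in m⁻¹ × 1000):
Invert Athy's law: z = ln(n₀/n) / k
z = ln(0.46/0.05) / 0.4 = ln(9.2) / 0.4 = 2.2192 / 0.4 = 5.548 km

5550 m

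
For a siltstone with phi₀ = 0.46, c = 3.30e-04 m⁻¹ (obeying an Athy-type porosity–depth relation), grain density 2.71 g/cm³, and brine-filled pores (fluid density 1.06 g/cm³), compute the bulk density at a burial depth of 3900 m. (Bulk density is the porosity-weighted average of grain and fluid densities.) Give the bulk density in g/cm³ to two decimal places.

Working in km (1 km = 1000 m; c in km⁻¹ = c in m⁻¹ × 1000):
Porosity at depth: phi = 0.46·exp(−0.33×3.9) = 0.46×0.2761 = 0.1270
Bulk density: ρ_b = (1−phi)ρ_g + phi·ρ_f = 0.8730×2.71 + 0.1270×1.06
       = 2.366 + 0.135 = 2.500 g/cm³

2.50 g/cm³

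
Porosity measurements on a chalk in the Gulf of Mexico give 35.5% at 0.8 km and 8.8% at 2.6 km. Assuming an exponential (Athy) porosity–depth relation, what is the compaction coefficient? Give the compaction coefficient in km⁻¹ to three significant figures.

0.775 km⁻¹

Athy: n(d) = n₀ e^(−kd) ⇒ n₁/n₂ = e^{k(d₂−d₁)} ⇒ k = ln(n₁/n₂)/(d₂−d₁)
k = ln(0.355/0.088) / (2.6 − 0.8) = ln(4.034) / 1.8 = 1.3948 / 1.8 = 0.7749 km⁻¹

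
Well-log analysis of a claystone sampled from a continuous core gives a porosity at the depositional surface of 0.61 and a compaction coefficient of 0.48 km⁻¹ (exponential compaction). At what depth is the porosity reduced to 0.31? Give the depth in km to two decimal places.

1.41 km

Invert Athy's law: Z = ln(φ₀/φ) / c
Z = ln(0.61/0.31) / 0.48 = ln(1.968) / 0.48 = 0.6769 / 0.48 = 1.410 km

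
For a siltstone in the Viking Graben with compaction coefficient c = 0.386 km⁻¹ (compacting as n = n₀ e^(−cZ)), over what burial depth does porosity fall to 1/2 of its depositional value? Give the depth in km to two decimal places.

1.80 km

n/n₀ = 1/2 ⇒ exp(−c·Z) = 1/2 ⇒ Z = ln(2) / c
Z = 0.6931 / 0.386 = 1.796 km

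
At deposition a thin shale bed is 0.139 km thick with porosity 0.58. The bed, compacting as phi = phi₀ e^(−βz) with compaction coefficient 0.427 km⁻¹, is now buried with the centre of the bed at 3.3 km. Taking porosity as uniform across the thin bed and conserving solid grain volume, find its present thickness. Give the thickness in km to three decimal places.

Porosity at 3.3 km: phi = 0.58·exp(−0.427×3.3) = 0.1417
Solid-volume conservation: h(1−phi) = h₀(1−phi₀) ⇒ h = h₀·(1−phi₀)/(1−phi)
h = 0.139 × (1 − 0.58)/(1 − 0.1417) = 0.139 × 0.4894 = 0.0680 km

0.068 km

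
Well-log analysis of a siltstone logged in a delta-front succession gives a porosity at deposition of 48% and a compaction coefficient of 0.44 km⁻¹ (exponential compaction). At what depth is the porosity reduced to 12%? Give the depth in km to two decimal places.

Invert Athy's law: Z = ln(φ₀/φ) / c
Z = ln(0.48/0.12) / 0.44 = ln(4) / 0.44 = 1.3863 / 0.44 = 3.151 km

3.15 km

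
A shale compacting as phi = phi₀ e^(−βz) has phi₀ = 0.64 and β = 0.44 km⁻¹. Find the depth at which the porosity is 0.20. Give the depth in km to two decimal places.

Invert Athy's law: z = ln(phi₀/phi) / β
z = ln(0.64/0.2) / 0.44 = ln(3.2) / 0.44 = 1.1632 / 0.44 = 2.644 km

2.64 km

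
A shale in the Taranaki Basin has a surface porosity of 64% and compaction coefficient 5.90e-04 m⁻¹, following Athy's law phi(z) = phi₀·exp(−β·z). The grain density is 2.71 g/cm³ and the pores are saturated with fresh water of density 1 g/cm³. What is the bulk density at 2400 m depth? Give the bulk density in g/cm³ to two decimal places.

Working in km (1 km = 1000 m; β in km⁻¹ = β in m⁻¹ × 1000):
Porosity at depth: phi = 0.64·exp(−0.59×2.4) = 0.64×0.2427 = 0.1553
Bulk density: ρ_b = (1−phi)ρ_g + phi·ρ_f = 0.8447×2.71 + 0.1553×1
       = 2.289 + 0.155 = 2.444 g/cm³

2.44 g/cm³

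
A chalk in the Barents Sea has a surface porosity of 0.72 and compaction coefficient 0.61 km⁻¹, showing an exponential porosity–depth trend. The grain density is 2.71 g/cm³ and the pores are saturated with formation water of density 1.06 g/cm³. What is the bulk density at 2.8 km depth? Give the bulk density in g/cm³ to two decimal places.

Porosity at depth: n = 0.72·exp(−0.61×2.8) = 0.72×0.1812 = 0.1305
Bulk density: ρ_b = (1−n)ρ_g + n·ρ_f = 0.8695×2.71 + 0.1305×1.06
       = 2.356 + 0.138 = 2.495 g/cm³

2.49 g/cm³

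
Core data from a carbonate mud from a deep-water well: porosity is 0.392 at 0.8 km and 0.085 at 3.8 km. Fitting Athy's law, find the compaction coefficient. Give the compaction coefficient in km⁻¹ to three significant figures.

0.510 km⁻¹

Athy: n(d) = n₀ e^(−kd) ⇒ n₁/n₂ = e^{k(d₂−d₁)} ⇒ k = ln(n₁/n₂)/(d₂−d₁)
k = ln(0.392/0.085) / (3.8 − 0.8) = ln(4.612) / 3 = 1.5286 / 3 = 0.5095 km⁻¹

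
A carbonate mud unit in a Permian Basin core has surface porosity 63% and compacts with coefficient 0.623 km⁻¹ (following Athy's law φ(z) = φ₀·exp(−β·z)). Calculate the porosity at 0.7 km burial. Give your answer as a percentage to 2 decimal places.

40.73%

φ = φ₀·exp(−β·z) = 0.63 × exp(−0.623 × 0.7) = 0.63 × exp(−0.4361)
  = 0.63 × 0.6466 = 0.4073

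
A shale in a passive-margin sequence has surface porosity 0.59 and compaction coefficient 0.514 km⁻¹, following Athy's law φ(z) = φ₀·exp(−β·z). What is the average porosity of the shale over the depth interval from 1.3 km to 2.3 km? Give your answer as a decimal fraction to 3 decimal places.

0.236

⟨φ⟩ = (1/(z₂−z₁)) ∫ φ₀ e^(−βz) dz = φ₀·(e^(−β·z₁) − e^(−β·z₂)) / (β·(z₂−z₁))
e^(−0.514×1.3) = 0.5126; e^(−0.514×2.3) = 0.3066
⟨φ⟩ = 0.59 × (0.5126 − 0.3066) / (0.514 × 1) = 0.59 × 0.4008 = 0.2365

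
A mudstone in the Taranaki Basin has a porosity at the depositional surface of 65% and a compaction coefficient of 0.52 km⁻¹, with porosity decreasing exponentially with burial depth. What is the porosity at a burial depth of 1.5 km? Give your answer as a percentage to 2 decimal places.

n = n₀·exp(−c·z) = 0.65 × exp(−0.52 × 1.5) = 0.65 × exp(−0.78)
  = 0.65 × 0.4584 = 0.2980

29.80%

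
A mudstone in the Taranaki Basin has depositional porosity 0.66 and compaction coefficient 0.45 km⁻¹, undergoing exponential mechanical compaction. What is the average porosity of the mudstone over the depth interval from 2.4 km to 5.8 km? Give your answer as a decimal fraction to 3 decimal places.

⟨φ⟩ = (1/(Z₂−Z₁)) ∫ φ₀ e^(−cZ) dZ = φ₀·(e^(−c·Z₁) − e^(−c·Z₂)) / (c·(Z₂−Z₁))
e^(−0.45×2.4) = 0.3396; e^(−0.45×5.8) = 0.0735
⟨φ⟩ = 0.66 × (0.3396 − 0.0735) / (0.45 × 3.4) = 0.66 × 0.1739 = 0.1148

0.115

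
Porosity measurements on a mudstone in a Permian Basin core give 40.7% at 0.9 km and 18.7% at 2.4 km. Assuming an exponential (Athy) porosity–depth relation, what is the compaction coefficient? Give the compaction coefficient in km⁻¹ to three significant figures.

Athy: phi(Z) = phi₀ e^(−cZ) ⇒ phi₁/phi₂ = e^{c(Z₂−Z₁)} ⇒ c = ln(phi₁/phi₂)/(Z₂−Z₁)
c = ln(0.407/0.187) / (2.4 − 0.9) = ln(2.176) / 1.5 = 0.7777 / 1.5 = 0.5185 km⁻¹

0.518 km⁻¹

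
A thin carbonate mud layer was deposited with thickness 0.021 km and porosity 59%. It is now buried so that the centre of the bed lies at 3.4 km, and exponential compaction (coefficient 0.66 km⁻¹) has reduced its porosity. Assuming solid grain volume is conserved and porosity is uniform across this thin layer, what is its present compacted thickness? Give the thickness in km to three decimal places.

0.009 km

Porosity at 3.4 km: φ = 0.59·exp(−0.66×3.4) = 0.0626
Solid-volume conservation: h(1−φ) = h₀(1−φ₀) ⇒ h = h₀·(1−φ₀)/(1−φ)
h = 0.021 × (1 − 0.59)/(1 − 0.0626) = 0.021 × 0.4374 = 0.0092 km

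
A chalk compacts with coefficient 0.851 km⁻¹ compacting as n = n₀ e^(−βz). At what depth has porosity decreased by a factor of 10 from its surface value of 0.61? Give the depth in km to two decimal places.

2.71 km

n/n₀ = 1/10 ⇒ exp(−β·z) = 1/10 ⇒ z = ln(10) / β
z = 2.3026 / 0.851 = 2.706 km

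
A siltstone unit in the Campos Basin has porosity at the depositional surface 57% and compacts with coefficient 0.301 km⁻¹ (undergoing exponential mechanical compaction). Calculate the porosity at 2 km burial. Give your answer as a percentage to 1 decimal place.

n = n₀·exp(−β·z) = 0.57 × exp(−0.301 × 2) = 0.57 × exp(−0.602)
  = 0.57 × 0.5477 = 0.3122

31.2%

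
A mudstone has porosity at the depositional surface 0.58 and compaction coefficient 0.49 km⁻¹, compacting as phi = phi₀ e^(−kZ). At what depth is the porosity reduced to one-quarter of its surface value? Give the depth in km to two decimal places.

2.83 km

phi/phi₀ = 1/4 ⇒ exp(−k·Z) = 1/4 ⇒ Z = ln(4) / k
Z = 1.3863 / 0.49 = 2.829 km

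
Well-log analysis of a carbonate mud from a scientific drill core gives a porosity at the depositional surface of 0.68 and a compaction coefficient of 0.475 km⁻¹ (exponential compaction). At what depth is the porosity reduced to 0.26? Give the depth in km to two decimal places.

Invert Athy's law: Z = ln(phi₀/phi) / β
Z = ln(0.68/0.26) / 0.475 = ln(2.615) / 0.475 = 0.9614 / 0.475 = 2.024 km

2.02 km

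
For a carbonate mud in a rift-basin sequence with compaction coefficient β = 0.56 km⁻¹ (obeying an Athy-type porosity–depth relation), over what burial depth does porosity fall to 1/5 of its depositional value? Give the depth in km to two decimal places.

2.87 km

φ/φ₀ = 1/5 ⇒ exp(−β·Z) = 1/5 ⇒ Z = ln(5) / β
Z = 1.6094 / 0.56 = 2.874 km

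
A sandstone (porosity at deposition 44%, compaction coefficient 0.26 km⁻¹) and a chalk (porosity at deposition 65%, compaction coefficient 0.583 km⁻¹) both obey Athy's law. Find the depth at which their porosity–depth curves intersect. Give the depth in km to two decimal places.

1.21 km

Set n₀ₐ e^(−kₐZ) = n₀ᵦ e^(−kᵦZ) ⇒ ln(n₀ₐ/n₀ᵦ) = (kₐ − kᵦ)·Z
Z = ln(0.44/0.65) / (0.26 − 0.583) = -0.3902 / -0.323 = 1.208 km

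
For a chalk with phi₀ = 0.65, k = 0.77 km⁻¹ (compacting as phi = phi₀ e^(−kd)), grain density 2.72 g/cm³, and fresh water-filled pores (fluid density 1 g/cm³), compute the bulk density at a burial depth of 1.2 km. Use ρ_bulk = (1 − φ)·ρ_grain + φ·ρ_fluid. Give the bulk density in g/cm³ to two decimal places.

Porosity at depth: phi = 0.65·exp(−0.77×1.2) = 0.65×0.3969 = 0.2580
Bulk density: ρ_b = (1−phi)ρ_g + phi·ρ_f = 0.7420×2.72 + 0.2580×1
       = 2.018 + 0.258 = 2.276 g/cm³

2.28 g/cm³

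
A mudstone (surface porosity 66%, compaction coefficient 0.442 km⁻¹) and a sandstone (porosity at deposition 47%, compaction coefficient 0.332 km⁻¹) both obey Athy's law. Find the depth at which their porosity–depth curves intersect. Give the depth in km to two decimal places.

Set phi₀ₐ e^(−βₐz) = phi₀ᵦ e^(−βᵦz) ⇒ ln(phi₀ₐ/phi₀ᵦ) = (βₐ − βᵦ)·z
z = ln(0.66/0.47) / (0.442 − 0.332) = 0.3395 / 0.11 = 3.086 km

3.09 km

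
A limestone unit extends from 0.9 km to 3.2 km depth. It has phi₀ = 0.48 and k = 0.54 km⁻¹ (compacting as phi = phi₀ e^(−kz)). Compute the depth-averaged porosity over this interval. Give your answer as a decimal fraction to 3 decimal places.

0.169

⟨phi⟩ = (1/(z₂−z₁)) ∫ phi₀ e^(−kz) dz = phi₀·(e^(−k·z₁) − e^(−k·z₂)) / (k·(z₂−z₁))
e^(−0.54×0.9) = 0.6151; e^(−0.54×3.2) = 0.1776
⟨phi⟩ = 0.48 × (0.6151 − 0.1776) / (0.54 × 2.3) = 0.48 × 0.3522 = 0.1691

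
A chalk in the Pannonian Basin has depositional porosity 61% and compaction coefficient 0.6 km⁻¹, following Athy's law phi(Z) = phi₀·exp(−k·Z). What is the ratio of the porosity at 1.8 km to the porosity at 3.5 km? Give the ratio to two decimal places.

phi(Z₁)/phi(Z₂) = e^(−k·Z₁)/e^(−k·Z₂) = e^{k(Z₂−Z₁)}
= exp(0.6 × 1.7) = exp(1.02) = 2.7732

2.77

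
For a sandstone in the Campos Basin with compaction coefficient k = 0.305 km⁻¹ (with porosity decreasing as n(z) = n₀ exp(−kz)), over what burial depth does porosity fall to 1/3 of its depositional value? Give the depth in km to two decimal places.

n/n₀ = 1/3 ⇒ exp(−k·z) = 1/3 ⇒ z = ln(3) / k
z = 1.0986 / 0.305 = 3.602 km

3.60 km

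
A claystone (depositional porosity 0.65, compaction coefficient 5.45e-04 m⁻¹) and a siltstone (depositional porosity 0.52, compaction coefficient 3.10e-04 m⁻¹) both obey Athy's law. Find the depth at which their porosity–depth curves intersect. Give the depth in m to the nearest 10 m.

Working in km (1 km = 1000 m; c in km⁻¹ = c in m⁻¹ × 1000):
Set phi₀ₐ e^(−cₐz) = phi₀ᵦ e^(−cᵦz) ⇒ ln(phi₀ₐ/phi₀ᵦ) = (cₐ − cᵦ)·z
z = ln(0.65/0.52) / (0.545 − 0.31) = 0.2231 / 0.235 = 0.950 km

950 m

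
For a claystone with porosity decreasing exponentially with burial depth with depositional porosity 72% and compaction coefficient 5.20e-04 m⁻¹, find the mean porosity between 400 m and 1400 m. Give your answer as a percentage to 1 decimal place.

45.6%

Working in km (1 km = 1000 m; c in km⁻¹ = c in m⁻¹ × 1000):
⟨n⟩ = (1/(z₂−z₁)) ∫ n₀ e^(−cz) dz = n₀·(e^(−c·z₁) − e^(−c·z₂)) / (c·(z₂−z₁))
e^(−0.52×0.4) = 0.8122; e^(−0.52×1.4) = 0.4829
⟨n⟩ = 0.72 × (0.8122 − 0.4829) / (0.52 × 1) = 0.72 × 0.6333 = 0.4560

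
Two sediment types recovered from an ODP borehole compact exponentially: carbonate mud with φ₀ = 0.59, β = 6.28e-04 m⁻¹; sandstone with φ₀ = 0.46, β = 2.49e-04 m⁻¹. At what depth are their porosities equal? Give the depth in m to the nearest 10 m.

660 m

Working in km (1 km = 1000 m; β in km⁻¹ = β in m⁻¹ × 1000):
Set φ₀ₐ e^(−βₐz) = φ₀ᵦ e^(−βᵦz) ⇒ ln(φ₀ₐ/φ₀ᵦ) = (βₐ − βᵦ)·z
z = ln(0.59/0.46) / (0.628 − 0.249) = 0.2489 / 0.379 = 0.657 km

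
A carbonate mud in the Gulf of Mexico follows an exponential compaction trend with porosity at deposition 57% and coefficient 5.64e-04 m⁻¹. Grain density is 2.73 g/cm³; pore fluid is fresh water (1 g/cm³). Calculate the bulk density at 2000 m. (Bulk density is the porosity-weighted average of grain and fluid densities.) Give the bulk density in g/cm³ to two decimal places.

2.41 g/cm³

Working in km (1 km = 1000 m; k in km⁻¹ = k in m⁻¹ × 1000):
Porosity at depth: n = 0.57·exp(−0.564×2) = 0.57×0.3237 = 0.1845
Bulk density: ρ_b = (1−n)ρ_g + n·ρ_f = 0.8155×2.73 + 0.1845×1
       = 2.226 + 0.184 = 2.411 g/cm³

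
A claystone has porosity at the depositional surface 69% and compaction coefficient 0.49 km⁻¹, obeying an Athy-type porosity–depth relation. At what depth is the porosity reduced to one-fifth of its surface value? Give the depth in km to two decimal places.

phi/phi₀ = 1/5 ⇒ exp(−k·d) = 1/5 ⇒ d = ln(5) / k
d = 1.6094 / 0.49 = 3.285 km

3.28 km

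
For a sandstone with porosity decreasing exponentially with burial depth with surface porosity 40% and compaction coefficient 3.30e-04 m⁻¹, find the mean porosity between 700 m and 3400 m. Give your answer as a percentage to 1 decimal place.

21.0%

Working in km (1 km = 1000 m; k in km⁻¹ = k in m⁻¹ × 1000):
⟨n⟩ = (1/(z₂−z₁)) ∫ n₀ e^(−kz) dz = n₀·(e^(−k·z₁) − e^(−k·z₂)) / (k·(z₂−z₁))
e^(−0.33×0.7) = 0.7937; e^(−0.33×3.4) = 0.3256
⟨n⟩ = 0.4 × (0.7937 − 0.3256) / (0.33 × 2.7) = 0.4 × 0.5254 = 0.2102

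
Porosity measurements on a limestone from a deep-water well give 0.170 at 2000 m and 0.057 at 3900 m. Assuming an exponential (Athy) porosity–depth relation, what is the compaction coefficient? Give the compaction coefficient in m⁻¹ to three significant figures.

Working in km (1 km = 1000 m; c in km⁻¹ = c in m⁻¹ × 1000):
Athy: n(z) = n₀ e^(−cz) ⇒ n₁/n₂ = e^{c(z₂−z₁)} ⇒ c = ln(n₁/n₂)/(z₂−z₁)
c = ln(0.17/0.057) / (3.9 − 2) = ln(2.982) / 1.9 = 1.0927 / 1.9 = 0.5751 km⁻¹

0.000575 m⁻¹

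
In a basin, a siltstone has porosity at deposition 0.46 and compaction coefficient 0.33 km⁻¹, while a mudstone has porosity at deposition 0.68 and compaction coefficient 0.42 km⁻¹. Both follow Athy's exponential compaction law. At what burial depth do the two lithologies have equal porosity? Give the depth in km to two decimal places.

Set n₀ₐ e^(−βₐZ) = n₀ᵦ e^(−βᵦZ) ⇒ ln(n₀ₐ/n₀ᵦ) = (βₐ − βᵦ)·Z
Z = ln(0.46/0.68) / (0.33 − 0.42) = -0.3909 / -0.09 = 4.343 km

4.34 km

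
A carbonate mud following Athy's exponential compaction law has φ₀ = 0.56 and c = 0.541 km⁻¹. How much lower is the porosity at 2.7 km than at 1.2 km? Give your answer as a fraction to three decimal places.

φ(1.2) = 0.56·e^(−0.541×1.2) = 0.2926
φ(2.7) = 0.56·e^(−0.541×2.7) = 0.1300
Δφ = 0.2926 − 0.1300 = 0.1626

0.163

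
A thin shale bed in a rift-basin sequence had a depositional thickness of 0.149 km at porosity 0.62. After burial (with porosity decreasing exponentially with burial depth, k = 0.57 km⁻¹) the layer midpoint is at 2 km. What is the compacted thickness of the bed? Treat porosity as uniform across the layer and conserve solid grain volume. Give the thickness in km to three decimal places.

0.071 km

Porosity at 2 km: φ = 0.62·exp(−0.57×2) = 0.1983
Solid-volume conservation: h(1−φ) = h₀(1−φ₀) ⇒ h = h₀·(1−φ₀)/(1−φ)
h = 0.149 × (1 − 0.62)/(1 − 0.1983) = 0.149 × 0.4740 = 0.0706 km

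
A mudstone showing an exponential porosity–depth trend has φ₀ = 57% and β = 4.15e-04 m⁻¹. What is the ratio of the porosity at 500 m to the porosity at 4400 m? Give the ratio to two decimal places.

5.05

Working in km (1 km = 1000 m; β in km⁻¹ = β in m⁻¹ × 1000):
φ(z₁)/φ(z₂) = e^(−β·z₁)/e^(−β·z₂) = e^{β(z₂−z₁)}
= exp(0.415 × 3.9) = exp(1.619) = 5.0455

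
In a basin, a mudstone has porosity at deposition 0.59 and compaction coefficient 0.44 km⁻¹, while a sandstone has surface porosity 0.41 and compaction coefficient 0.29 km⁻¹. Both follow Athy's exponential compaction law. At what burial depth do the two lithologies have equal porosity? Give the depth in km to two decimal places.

Set n₀ₐ e^(−cₐz) = n₀ᵦ e^(−cᵦz) ⇒ ln(n₀ₐ/n₀ᵦ) = (cₐ − cᵦ)·z
z = ln(0.59/0.41) / (0.44 − 0.29) = 0.3640 / 0.15 = 2.426 km

2.43 km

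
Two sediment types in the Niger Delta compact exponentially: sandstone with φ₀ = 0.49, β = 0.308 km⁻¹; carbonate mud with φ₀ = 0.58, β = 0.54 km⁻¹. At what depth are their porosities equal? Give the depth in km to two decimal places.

0.73 km

Set φ₀ₐ e^(−βₐz) = φ₀ᵦ e^(−βᵦz) ⇒ ln(φ₀ₐ/φ₀ᵦ) = (βₐ − βᵦ)·z
z = ln(0.49/0.58) / (0.308 − 0.54) = -0.1686 / -0.232 = 0.727 km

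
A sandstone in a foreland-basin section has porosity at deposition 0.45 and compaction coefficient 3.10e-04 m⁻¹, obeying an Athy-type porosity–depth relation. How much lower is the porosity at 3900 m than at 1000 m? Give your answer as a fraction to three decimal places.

0.196

Working in km (1 km = 1000 m; k in km⁻¹ = k in m⁻¹ × 1000):
φ(1) = 0.45·e^(−0.31×1) = 0.3301
φ(3.9) = 0.45·e^(−0.31×3.9) = 0.1343
Δφ = 0.3301 − 0.1343 = 0.1957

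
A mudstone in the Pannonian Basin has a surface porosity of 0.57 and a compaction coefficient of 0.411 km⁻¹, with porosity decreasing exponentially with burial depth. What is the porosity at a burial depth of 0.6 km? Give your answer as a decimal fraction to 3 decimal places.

0.445

n = n₀·exp(−c·Z) = 0.57 × exp(−0.411 × 0.6) = 0.57 × exp(−0.2466)
  = 0.57 × 0.7815 = 0.4454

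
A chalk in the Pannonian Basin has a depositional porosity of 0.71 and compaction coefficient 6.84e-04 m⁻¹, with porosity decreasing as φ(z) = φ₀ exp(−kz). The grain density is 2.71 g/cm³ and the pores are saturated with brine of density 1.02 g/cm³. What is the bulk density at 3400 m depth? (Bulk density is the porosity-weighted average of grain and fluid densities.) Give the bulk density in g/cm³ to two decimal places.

Working in km (1 km = 1000 m; k in km⁻¹ = k in m⁻¹ × 1000):
Porosity at depth: φ = 0.71·exp(−0.684×3.4) = 0.71×0.0977 = 0.0694
Bulk density: ρ_b = (1−φ)ρ_g + φ·ρ_f = 0.9306×2.71 + 0.0694×1.02
       = 2.522 + 0.071 = 2.593 g/cm³

2.59 g/cm³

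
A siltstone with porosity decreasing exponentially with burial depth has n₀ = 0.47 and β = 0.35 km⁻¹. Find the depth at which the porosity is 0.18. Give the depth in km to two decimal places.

Invert Athy's law: d = ln(n₀/n) / β
d = ln(0.47/0.18) / 0.35 = ln(2.611) / 0.35 = 0.9598 / 0.35 = 2.742 km

2.74 km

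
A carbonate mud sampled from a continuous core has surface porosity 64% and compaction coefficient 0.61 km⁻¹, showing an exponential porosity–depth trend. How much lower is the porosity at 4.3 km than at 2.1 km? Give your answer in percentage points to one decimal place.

phi(2.1) = 0.64·e^(−0.61×2.1) = 0.1778
phi(4.3) = 0.64·e^(−0.61×4.3) = 0.0465
Δphi = 0.1778 − 0.0465 = 0.1313

13.1 percentage points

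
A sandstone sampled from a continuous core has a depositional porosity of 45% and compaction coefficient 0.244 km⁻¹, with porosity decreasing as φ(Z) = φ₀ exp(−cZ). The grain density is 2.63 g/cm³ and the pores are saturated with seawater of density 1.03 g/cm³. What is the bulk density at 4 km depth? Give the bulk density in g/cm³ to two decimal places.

Porosity at depth: φ = 0.45·exp(−0.244×4) = 0.45×0.3768 = 0.1696
Bulk density: ρ_b = (1−φ)ρ_g + φ·ρ_f = 0.8304×2.63 + 0.1696×1.03
       = 2.184 + 0.175 = 2.359 g/cm³

2.36 g/cm³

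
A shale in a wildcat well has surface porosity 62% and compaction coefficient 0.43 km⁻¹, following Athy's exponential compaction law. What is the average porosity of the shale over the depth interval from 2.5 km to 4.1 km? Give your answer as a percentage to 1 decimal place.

15.3%

⟨n⟩ = (1/(Z₂−Z₁)) ∫ n₀ e^(−cZ) dZ = n₀·(e^(−c·Z₁) − e^(−c·Z₂)) / (c·(Z₂−Z₁))
e^(−0.43×2.5) = 0.3413; e^(−0.43×4.1) = 0.1715
⟨n⟩ = 0.62 × (0.3413 − 0.1715) / (0.43 × 1.6) = 0.62 × 0.2468 = 0.1530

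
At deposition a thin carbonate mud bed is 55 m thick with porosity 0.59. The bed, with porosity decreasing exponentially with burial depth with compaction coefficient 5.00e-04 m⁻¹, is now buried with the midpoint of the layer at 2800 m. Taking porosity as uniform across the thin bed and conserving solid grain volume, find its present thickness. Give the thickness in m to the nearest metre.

26 m

Working in km (1 km = 1000 m; β in km⁻¹ = β in m⁻¹ × 1000):
Porosity at 2.8 km: phi = 0.59·exp(−0.5×2.8) = 0.1455
Solid-volume conservation: h(1−phi) = h₀(1−phi₀) ⇒ h = h₀·(1−phi₀)/(1−phi)
h = 0.055 × (1 − 0.59)/(1 − 0.1455) = 0.055 × 0.4798 = 0.0264 km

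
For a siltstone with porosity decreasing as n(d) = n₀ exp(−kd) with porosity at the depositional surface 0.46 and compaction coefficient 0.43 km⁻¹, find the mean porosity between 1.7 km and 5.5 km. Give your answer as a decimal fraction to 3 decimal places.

0.109

⟨n⟩ = (1/(d₂−d₁)) ∫ n₀ e^(−kd) dd = n₀·(e^(−k·d₁) − e^(−k·d₂)) / (k·(d₂−d₁))
e^(−0.43×1.7) = 0.4814; e^(−0.43×5.5) = 0.0939
⟨n⟩ = 0.46 × (0.4814 − 0.0939) / (0.43 × 3.8) = 0.46 × 0.2371 = 0.1091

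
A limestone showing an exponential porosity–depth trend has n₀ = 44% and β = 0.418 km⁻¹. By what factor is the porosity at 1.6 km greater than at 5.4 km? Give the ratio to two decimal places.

n(d₁)/n(d₂) = e^(−β·d₁)/e^(−β·d₂) = e^{β(d₂−d₁)}
= exp(0.418 × 3.8) = exp(1.588) = 4.8959

4.90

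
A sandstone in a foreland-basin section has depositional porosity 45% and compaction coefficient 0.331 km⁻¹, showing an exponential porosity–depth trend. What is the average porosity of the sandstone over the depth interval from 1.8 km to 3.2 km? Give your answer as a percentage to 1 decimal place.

⟨φ⟩ = (1/(z₂−z₁)) ∫ φ₀ e^(−βz) dz = φ₀·(e^(−β·z₁) − e^(−β·z₂)) / (β·(z₂−z₁))
e^(−0.331×1.8) = 0.5511; e^(−0.331×3.2) = 0.3467
⟨φ⟩ = 0.45 × (0.5511 − 0.3467) / (0.331 × 1.4) = 0.45 × 0.4411 = 0.1985

19.8%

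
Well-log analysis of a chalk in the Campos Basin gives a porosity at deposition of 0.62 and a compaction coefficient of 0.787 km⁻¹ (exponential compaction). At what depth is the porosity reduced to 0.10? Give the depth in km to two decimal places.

Invert Athy's law: z = ln(phi₀/phi) / k
z = ln(0.62/0.1) / 0.787 = ln(6.2) / 0.787 = 1.8245 / 0.787 = 2.318 km

2.32 km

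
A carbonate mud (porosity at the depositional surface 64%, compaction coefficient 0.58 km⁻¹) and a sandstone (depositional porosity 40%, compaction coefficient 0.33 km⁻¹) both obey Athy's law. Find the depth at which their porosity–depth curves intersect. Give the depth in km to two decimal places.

Set φ₀ₐ e^(−cₐz) = φ₀ᵦ e^(−cᵦz) ⇒ ln(φ₀ₐ/φ₀ᵦ) = (cₐ − cᵦ)·z
z = ln(0.64/0.4) / (0.58 − 0.33) = 0.4700 / 0.25 = 1.880 km

1.88 km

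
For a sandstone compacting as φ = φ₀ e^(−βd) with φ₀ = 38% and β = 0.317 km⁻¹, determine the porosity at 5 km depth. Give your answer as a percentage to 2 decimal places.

φ = φ₀·exp(−β·d) = 0.38 × exp(−0.317 × 5) = 0.38 × exp(−1.585)
  = 0.38 × 0.2049 = 0.0779

7.79%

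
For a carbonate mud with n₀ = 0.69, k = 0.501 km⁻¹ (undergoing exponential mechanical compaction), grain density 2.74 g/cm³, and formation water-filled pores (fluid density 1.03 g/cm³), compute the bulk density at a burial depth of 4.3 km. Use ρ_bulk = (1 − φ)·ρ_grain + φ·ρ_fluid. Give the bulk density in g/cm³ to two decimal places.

2.60 g/cm³

Porosity at depth: n = 0.69·exp(−0.501×4.3) = 0.69×0.1160 = 0.0800
Bulk density: ρ_b = (1−n)ρ_g + n·ρ_f = 0.9200×2.74 + 0.0800×1.03
       = 2.521 + 0.082 = 2.603 g/cm³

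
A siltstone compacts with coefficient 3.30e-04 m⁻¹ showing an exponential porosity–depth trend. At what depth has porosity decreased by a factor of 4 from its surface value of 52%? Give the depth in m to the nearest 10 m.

4200 m

Working in km (1 km = 1000 m; c in km⁻¹ = c in m⁻¹ × 1000):
phi/phi₀ = 1/4 ⇒ exp(−c·d) = 1/4 ⇒ d = ln(4) / c
d = 1.3863 / 0.33 = 4.201 km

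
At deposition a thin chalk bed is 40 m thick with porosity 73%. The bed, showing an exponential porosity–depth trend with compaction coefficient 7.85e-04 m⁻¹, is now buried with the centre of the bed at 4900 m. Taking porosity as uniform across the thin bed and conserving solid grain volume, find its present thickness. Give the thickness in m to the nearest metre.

11 m

Working in km (1 km = 1000 m; β in km⁻¹ = β in m⁻¹ × 1000):
Porosity at 4.9 km: φ = 0.73·exp(−0.785×4.9) = 0.0156
Solid-volume conservation: h(1−φ) = h₀(1−φ₀) ⇒ h = h₀·(1−φ₀)/(1−φ)
h = 0.04 × (1 − 0.73)/(1 − 0.0156) = 0.04 × 0.2743 = 0.0110 km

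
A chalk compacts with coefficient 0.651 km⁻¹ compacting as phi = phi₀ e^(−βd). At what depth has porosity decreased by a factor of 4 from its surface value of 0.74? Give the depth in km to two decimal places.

2.13 km

phi/phi₀ = 1/4 ⇒ exp(−β·d) = 1/4 ⇒ d = ln(4) / β
d = 1.3863 / 0.651 = 2.129 km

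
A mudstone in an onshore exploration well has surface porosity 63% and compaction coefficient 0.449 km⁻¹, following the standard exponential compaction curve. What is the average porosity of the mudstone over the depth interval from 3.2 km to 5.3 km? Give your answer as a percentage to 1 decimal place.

⟨φ⟩ = (1/(d₂−d₁)) ∫ φ₀ e^(−cd) dd = φ₀·(e^(−c·d₁) − e^(−c·d₂)) / (c·(d₂−d₁))
e^(−0.449×3.2) = 0.2377; e^(−0.449×5.3) = 0.0926
⟨φ⟩ = 0.63 × (0.2377 − 0.0926) / (0.449 × 2.1) = 0.63 × 0.1539 = 0.0970

9.7%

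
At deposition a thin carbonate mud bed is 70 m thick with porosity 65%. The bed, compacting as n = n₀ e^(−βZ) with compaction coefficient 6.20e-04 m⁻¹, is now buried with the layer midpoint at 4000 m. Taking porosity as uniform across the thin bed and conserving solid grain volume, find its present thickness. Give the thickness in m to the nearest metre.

26 m

Working in km (1 km = 1000 m; β in km⁻¹ = β in m⁻¹ × 1000):
Porosity at 4 km: n = 0.65·exp(−0.62×4) = 0.0544
Solid-volume conservation: h(1−n) = h₀(1−n₀) ⇒ h = h₀·(1−n₀)/(1−n)
h = 0.07 × (1 − 0.65)/(1 − 0.0544) = 0.07 × 0.3701 = 0.0259 km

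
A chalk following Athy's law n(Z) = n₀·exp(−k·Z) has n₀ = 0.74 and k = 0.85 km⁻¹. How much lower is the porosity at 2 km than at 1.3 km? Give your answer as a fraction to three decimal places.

n(1.3) = 0.74·e^(−0.85×1.3) = 0.2451
n(2) = 0.74·e^(−0.85×2) = 0.1352
Δn = 0.2451 − 0.1352 = 0.1099

0.110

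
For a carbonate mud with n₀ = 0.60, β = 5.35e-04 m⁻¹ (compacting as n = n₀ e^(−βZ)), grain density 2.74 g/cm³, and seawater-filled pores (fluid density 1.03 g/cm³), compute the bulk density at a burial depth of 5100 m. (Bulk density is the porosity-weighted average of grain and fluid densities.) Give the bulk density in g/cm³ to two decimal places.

2.67 g/cm³

Working in km (1 km = 1000 m; β in km⁻¹ = β in m⁻¹ × 1000):
Porosity at depth: n = 0.6·exp(−0.535×5.1) = 0.6×0.0653 = 0.0392
Bulk density: ρ_b = (1−n)ρ_g + n·ρ_f = 0.9608×2.74 + 0.0392×1.03
       = 2.633 + 0.040 = 2.673 g/cm³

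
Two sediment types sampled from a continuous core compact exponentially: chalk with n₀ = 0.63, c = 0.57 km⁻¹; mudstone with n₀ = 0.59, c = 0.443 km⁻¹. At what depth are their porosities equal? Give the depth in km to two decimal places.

Set n₀ₐ e^(−cₐd) = n₀ᵦ e^(−cᵦd) ⇒ ln(n₀ₐ/n₀ᵦ) = (cₐ − cᵦ)·d
d = ln(0.63/0.59) / (0.57 − 0.443) = 0.0656 / 0.127 = 0.517 km

0.52 km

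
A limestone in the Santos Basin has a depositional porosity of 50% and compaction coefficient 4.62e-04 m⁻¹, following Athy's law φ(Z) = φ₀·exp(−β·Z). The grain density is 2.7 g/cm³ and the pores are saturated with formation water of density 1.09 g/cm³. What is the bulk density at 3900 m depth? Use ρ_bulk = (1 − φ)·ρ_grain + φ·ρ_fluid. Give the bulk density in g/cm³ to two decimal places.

2.57 g/cm³

Working in km (1 km = 1000 m; β in km⁻¹ = β in m⁻¹ × 1000):
Porosity at depth: φ = 0.5·exp(−0.462×3.9) = 0.5×0.1650 = 0.0825
Bulk density: ρ_b = (1−φ)ρ_g + φ·ρ_f = 0.9175×2.7 + 0.0825×1.09
       = 2.477 + 0.090 = 2.567 g/cm³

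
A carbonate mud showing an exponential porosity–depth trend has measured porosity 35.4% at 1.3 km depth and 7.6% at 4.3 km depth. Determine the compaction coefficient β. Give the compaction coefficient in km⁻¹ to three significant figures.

0.513 km⁻¹

Athy: n(z) = n₀ e^(−βz) ⇒ n₁/n₂ = e^{β(z₂−z₁)} ⇒ β = ln(n₁/n₂)/(z₂−z₁)
β = ln(0.354/0.076) / (4.3 − 1.3) = ln(4.658) / 3 = 1.5386 / 3 = 0.5129 km⁻¹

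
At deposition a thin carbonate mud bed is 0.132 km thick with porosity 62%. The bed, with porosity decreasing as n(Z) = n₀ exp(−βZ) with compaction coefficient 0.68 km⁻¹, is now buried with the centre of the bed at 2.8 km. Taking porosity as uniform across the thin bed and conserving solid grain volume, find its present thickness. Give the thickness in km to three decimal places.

Porosity at 2.8 km: n = 0.62·exp(−0.68×2.8) = 0.0924
Solid-volume conservation: h(1−n) = h₀(1−n₀) ⇒ h = h₀·(1−n₀)/(1−n)
h = 0.132 × (1 − 0.62)/(1 − 0.0924) = 0.132 × 0.4187 = 0.0553 km

0.055 km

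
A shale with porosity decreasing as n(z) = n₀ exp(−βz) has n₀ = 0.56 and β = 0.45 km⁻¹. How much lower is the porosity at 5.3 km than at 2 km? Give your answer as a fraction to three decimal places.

n(2) = 0.56·e^(−0.45×2) = 0.2277
n(5.3) = 0.56·e^(−0.45×5.3) = 0.0516
Δn = 0.2277 − 0.0516 = 0.1761

0.176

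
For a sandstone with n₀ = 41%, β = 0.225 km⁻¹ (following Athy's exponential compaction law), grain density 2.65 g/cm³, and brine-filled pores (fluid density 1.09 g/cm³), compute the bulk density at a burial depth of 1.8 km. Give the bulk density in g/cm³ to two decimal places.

Porosity at depth: n = 0.41·exp(−0.225×1.8) = 0.41×0.6670 = 0.2735
Bulk density: ρ_b = (1−n)ρ_g + n·ρ_f = 0.7265×2.65 + 0.2735×1.09
       = 1.925 + 0.298 = 2.223 g/cm³

2.22 g/cm³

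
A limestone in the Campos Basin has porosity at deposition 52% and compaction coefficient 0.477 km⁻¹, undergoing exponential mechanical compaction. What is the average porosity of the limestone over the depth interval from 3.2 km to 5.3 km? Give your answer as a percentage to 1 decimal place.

⟨phi⟩ = (1/(d₂−d₁)) ∫ phi₀ e^(−βd) dd = phi₀·(e^(−β·d₁) − e^(−β·d₂)) / (β·(d₂−d₁))
e^(−0.477×3.2) = 0.2173; e^(−0.477×5.3) = 0.0798
⟨phi⟩ = 0.52 × (0.2173 − 0.0798) / (0.477 × 2.1) = 0.52 × 0.1373 = 0.0714

7.1%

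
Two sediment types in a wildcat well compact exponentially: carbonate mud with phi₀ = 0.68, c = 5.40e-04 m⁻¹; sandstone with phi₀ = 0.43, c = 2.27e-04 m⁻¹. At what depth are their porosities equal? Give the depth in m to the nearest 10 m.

Working in km (1 km = 1000 m; c in km⁻¹ = c in m⁻¹ × 1000):
Set phi₀ₐ e^(−cₐZ) = phi₀ᵦ e^(−cᵦZ) ⇒ ln(phi₀ₐ/phi₀ᵦ) = (cₐ − cᵦ)·Z
Z = ln(0.68/0.43) / (0.54 − 0.227) = 0.4583 / 0.313 = 1.464 km

1460 m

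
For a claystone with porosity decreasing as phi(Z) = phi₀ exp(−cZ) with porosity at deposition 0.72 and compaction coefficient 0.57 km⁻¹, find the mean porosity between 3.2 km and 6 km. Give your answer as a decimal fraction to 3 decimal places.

0.058

⟨phi⟩ = (1/(Z₂−Z₁)) ∫ phi₀ e^(−cZ) dZ = phi₀·(e^(−c·Z₁) − e^(−c·Z₂)) / (c·(Z₂−Z₁))
e^(−0.57×3.2) = 0.1614; e^(−0.57×6) = 0.0327
⟨phi⟩ = 0.72 × (0.1614 − 0.0327) / (0.57 × 2.8) = 0.72 × 0.0806 = 0.0580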